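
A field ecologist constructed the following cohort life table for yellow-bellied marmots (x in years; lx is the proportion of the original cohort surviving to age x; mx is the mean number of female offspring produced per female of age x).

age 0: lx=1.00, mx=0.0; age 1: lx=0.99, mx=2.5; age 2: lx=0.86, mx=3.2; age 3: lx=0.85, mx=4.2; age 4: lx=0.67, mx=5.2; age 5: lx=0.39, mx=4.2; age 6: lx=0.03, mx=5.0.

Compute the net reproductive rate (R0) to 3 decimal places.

14.069

lx·mx by age: 0, 2.475, 2.752, 3.57, 3.484, 1.638, 0.15
R0 = Σ lx·mx = 14.069 → 14.069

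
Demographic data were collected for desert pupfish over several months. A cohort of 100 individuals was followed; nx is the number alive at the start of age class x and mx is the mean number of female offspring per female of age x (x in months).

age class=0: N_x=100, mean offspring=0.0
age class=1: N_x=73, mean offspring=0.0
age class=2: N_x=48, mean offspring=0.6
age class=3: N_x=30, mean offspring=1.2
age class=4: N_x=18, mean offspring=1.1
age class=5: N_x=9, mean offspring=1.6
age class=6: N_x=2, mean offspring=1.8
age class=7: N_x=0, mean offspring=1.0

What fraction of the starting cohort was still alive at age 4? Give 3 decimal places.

0.180

l_4 = n_4/n_0 = 18/100 = 0.18 → 0.180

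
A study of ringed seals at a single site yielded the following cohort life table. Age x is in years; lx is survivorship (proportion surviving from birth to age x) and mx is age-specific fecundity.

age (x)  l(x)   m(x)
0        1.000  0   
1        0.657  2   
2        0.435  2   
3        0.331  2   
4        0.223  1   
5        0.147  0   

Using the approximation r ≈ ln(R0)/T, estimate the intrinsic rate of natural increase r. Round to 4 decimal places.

0.5801

R0 = Σ lx·mx = 0 + 1.314 + 0.87 + 0.662 + 0.223 + 0 = 3.069
Σ x·lx·mx = 5.932; T = 5.932/3.069 = 1.93288…
r ≈ ln(R0)/T = ln(3.069)/1.93288… = 0.580146… → 0.5801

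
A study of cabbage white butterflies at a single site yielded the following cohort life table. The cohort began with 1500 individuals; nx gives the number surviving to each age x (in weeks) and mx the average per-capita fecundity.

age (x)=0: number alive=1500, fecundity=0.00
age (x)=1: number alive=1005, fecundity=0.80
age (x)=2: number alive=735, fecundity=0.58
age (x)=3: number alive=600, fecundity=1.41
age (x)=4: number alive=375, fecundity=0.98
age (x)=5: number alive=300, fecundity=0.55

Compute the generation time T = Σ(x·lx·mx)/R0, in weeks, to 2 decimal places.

lx = nx/n0 = nx/1500: 1, 0.67, 0.49, 0.4, 0.25, 0.2
lx·mx: 0, 0.536, 0.2842, 0.564, 0.245, 0.11 → R0 = 1.7392
x·lx·mx: 0, 0.536, 0.5684, 1.692, 0.98, 0.55 → Σ = 4.3264
T = 4.3264 / 1.7392 = 2.48758… → 2.49

2.49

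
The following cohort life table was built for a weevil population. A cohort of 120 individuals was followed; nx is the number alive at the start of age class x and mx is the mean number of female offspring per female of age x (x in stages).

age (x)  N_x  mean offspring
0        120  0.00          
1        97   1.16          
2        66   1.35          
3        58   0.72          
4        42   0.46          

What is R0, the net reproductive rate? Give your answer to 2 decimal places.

lx = nx/n0 = nx/120: 1, 0.80833…, 0.55, 0.48333…, 0.35
lx·mx by age: 0, 0.937667…, 0.7425, 0.348…, 0.161
R0 = Σ lx·mx = 2.189167… → 2.19

2.19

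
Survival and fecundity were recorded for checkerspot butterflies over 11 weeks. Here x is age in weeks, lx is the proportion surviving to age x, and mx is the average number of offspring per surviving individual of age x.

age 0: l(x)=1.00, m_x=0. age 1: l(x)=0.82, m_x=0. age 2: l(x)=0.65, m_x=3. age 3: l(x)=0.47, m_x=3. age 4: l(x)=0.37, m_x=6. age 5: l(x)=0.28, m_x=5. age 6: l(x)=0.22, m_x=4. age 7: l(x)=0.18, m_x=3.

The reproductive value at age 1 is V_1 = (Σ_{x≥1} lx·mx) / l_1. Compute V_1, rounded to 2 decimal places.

10.24

lx·mx for x ≥ 1: 0, 1.95, 1.41, 2.22, 1.4, 0.88, 0.54 → sum = 8.4
V_1 = 8.4 / l_1 = 8.4 / 0.82 = 10.243902… → 10.24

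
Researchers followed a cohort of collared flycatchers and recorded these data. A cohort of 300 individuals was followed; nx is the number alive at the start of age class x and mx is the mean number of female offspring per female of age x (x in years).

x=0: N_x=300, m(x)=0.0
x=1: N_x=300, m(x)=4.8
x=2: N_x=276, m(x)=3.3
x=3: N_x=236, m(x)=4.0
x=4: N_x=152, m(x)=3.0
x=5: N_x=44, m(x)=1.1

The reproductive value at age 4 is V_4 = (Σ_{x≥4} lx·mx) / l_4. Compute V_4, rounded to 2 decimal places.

3.32

lx = nx/n0 = nx/300: 1, 1, 0.92, 0.78667…, 0.50667…, 0.14667…
lx·mx for x ≥ 4: 1.52…, 0.161333… → sum = 1.681333…
V_4 = 1.681333… / l_4 = 1.681333… / 0.506667… = 3.318421… → 3.32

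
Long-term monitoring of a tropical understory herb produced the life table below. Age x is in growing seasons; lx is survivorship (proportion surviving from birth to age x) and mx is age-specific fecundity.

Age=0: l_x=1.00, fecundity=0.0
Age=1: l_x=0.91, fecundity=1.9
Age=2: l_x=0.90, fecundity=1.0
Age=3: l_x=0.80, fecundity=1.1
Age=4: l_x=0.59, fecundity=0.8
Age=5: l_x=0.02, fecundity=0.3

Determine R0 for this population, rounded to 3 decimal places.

lx·mx by age: 0, 1.729, 0.9, 0.88, 0.472, 0.006
R0 = Σ lx·mx = 3.987 → 3.987

3.987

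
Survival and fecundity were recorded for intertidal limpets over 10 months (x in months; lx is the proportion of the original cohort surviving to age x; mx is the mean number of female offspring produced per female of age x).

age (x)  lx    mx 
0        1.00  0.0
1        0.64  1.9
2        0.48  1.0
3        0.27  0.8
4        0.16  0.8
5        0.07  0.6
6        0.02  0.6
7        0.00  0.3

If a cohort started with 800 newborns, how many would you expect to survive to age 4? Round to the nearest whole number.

128

Expected survivors = N0 · l_4 = 800 × 0.16 = 128 → 128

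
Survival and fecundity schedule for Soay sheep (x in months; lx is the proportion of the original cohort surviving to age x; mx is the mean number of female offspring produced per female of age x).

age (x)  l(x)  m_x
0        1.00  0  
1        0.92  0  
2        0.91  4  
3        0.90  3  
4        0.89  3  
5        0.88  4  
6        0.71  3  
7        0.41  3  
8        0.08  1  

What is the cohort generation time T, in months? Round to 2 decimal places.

lx·mx: 0, 0, 3.64, 2.7, 2.67, 3.52, 2.13, 1.23, 0.08 → R0 = 15.97
x·lx·mx: 0, 0, 7.28, 8.1, 10.68, 17.6, 12.78, 8.61, 0.64 → Σ = 65.69
T = 65.69 / 15.97 = 4.113338… → 4.11

4.11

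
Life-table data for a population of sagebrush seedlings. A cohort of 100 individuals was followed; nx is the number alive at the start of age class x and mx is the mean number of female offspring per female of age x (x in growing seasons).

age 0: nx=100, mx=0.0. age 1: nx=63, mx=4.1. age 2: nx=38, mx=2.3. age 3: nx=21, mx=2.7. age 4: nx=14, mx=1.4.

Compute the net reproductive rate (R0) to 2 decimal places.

lx = nx/n0 = nx/100: 1, 0.63, 0.38, 0.21, 0.14
lx·mx by age: 0, 2.583, 0.874, 0.567, 0.196
R0 = Σ lx·mx = 4.22 → 4.22

4.22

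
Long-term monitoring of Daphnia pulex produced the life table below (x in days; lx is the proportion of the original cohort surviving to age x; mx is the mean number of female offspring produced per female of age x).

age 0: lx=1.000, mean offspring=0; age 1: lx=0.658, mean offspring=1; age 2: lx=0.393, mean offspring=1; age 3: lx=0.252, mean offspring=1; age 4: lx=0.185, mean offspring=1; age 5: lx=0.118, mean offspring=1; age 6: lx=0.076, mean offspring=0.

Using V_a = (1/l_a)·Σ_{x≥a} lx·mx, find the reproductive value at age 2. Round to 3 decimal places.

2.412

lx·mx for x ≥ 2: 0.393, 0.252, 0.185, 0.118, 0 → sum = 0.948
V_2 = 0.948 / l_2 = 0.948 / 0.393 = 2.412214… → 2.412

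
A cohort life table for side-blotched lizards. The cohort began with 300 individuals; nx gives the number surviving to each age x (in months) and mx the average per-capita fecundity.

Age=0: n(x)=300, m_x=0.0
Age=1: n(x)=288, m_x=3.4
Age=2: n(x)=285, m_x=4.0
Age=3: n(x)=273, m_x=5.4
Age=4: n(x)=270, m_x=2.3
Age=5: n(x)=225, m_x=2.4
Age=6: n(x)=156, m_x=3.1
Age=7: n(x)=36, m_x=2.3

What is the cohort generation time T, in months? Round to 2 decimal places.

lx = nx/n0 = nx/300: 1, 0.96, 0.95, 0.91, 0.9, 0.75, 0.52, 0.12
lx·mx: 0, 3.264, 3.8, 4.914, 2.07, 1.8, 1.612, 0.276 → R0 = 17.736
x·lx·mx: 0, 3.264, 7.6, 14.742, 8.28, 9, 9.672, 1.932 → Σ = 54.49
T = 54.49 / 17.736 = 3.072282… → 3.07

3.07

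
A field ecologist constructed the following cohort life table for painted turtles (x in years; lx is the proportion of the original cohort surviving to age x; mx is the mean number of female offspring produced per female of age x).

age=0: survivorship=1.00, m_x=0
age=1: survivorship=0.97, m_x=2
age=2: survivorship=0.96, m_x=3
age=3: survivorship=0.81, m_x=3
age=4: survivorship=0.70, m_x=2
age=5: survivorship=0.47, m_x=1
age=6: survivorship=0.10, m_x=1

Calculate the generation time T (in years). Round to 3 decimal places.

lx·mx: 0, 1.94, 2.88, 2.43, 1.4, 0.47, 0.1 → R0 = 9.22
x·lx·mx: 0, 1.94, 5.76, 7.29, 5.6, 2.35, 0.6 → Σ = 23.54
T = 23.54 / 9.22 = 2.553145… → 2.553

2.553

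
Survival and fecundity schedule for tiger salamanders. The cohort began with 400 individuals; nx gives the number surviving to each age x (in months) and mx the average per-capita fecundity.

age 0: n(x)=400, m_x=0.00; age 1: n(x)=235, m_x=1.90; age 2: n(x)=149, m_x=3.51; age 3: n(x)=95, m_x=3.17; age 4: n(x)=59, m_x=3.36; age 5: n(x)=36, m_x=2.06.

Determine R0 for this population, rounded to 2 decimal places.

3.86

lx = nx/n0 = nx/400: 1, 0.5875, 0.3725, 0.2375, 0.1475, 0.09
lx·mx by age: 0, 1.11625, 1.307475, 0.752875, 0.4956, 0.1854
R0 = Σ lx·mx = 3.8576 → 3.86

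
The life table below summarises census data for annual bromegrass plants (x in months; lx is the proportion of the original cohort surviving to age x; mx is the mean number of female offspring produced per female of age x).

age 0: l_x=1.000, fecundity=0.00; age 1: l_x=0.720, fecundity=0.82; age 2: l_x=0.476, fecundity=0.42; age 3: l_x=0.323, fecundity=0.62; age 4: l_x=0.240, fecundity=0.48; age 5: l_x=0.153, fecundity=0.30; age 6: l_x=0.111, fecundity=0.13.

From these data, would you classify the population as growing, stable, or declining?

growing

R0 = Σ lx·mx = 0 + 0.5904 + 0.19992 + 0.20026 + 0.1152 + 0.0459 + 0.01443 = 1.16611
R0 > 1, so the population is growing.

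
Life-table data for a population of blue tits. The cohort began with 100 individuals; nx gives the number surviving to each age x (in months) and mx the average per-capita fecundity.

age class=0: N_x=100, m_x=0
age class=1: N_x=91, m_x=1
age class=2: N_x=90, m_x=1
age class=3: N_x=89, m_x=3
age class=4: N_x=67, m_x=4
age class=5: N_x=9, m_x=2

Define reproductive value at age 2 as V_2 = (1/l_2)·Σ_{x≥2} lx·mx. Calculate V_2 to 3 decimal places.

lx = nx/n0 = nx/100: 1, 0.91, 0.9, 0.89, 0.67, 0.09
lx·mx for x ≥ 2: 0.9, 2.67, 2.68, 0.18 → sum = 6.43
V_2 = 6.43 / l_2 = 6.43 / 0.9 = 7.144444… → 7.144

7.144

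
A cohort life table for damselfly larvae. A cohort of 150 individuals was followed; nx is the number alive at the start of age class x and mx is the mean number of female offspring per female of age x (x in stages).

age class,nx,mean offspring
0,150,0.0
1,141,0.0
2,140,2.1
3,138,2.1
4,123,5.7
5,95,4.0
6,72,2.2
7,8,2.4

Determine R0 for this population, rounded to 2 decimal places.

12.28

lx = nx/n0 = nx/150: 1, 0.94, 0.93333…, 0.92, 0.82, 0.63333…, 0.48, 0.05333…
lx·mx by age: 0, 0, 1.96…, 1.932, 4.674, 2.533333…, 1.056, 0.128…
R0 = Σ lx·mx = 12.283333… → 12.28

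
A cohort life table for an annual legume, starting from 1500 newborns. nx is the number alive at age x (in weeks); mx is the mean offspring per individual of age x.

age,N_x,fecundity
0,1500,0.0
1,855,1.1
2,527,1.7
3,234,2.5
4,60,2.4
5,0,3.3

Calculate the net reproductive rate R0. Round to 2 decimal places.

lx = nx/n0 = nx/1500: 1, 0.57, 0.35133…, 0.156, 0.04, 0
lx·mx by age: 0, 0.627, 0.597267…, 0.39, 0.096, 0
R0 = Σ lx·mx = 1.710267… → 1.71

1.71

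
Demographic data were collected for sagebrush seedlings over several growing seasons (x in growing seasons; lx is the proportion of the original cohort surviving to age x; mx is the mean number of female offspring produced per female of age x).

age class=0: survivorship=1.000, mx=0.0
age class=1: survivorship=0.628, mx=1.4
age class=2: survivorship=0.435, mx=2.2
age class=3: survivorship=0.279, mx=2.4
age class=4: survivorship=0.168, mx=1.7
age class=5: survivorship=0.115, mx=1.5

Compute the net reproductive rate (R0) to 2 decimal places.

2.96

lx·mx by age: 0, 0.8792, 0.957, 0.6696, 0.2856, 0.1725
R0 = Σ lx·mx = 2.9639 → 2.96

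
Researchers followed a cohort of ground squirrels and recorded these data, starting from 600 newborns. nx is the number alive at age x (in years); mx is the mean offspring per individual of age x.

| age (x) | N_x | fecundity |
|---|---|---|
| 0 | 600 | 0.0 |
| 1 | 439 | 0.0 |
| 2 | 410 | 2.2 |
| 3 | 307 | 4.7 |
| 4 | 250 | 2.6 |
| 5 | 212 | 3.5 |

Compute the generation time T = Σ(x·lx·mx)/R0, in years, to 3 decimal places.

3.330

lx = nx/n0 = nx/600: 1, 0.73167…, 0.68333…, 0.51167…, 0.41667…, 0.35333…
lx·mx: 0, 0, 1.503333…, 2.404833…, 1.083333…, 1.236667… → R0 = 6.228167…
x·lx·mx: 0, 0, 3.006667…, 7.2145…, 4.333333…, 6.183333… → Σ = 20.737833…
T = 20.737833… / 6.228167… = 3.329685… → 3.330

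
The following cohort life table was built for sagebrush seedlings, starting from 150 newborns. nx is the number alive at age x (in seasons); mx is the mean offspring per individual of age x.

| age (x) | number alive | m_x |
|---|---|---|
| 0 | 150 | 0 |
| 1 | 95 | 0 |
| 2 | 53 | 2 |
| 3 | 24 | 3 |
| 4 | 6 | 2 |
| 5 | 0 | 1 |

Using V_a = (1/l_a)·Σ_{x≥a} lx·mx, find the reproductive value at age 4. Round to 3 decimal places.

lx = nx/n0 = nx/150: 1, 0.63333…, 0.35333…, 0.16, 0.04, 0
lx·mx for x ≥ 4: 0.08, 0 → sum = 0.08
V_4 = 0.08 / l_4 = 0.08 / 0.04 = 2 → 2.000

2.000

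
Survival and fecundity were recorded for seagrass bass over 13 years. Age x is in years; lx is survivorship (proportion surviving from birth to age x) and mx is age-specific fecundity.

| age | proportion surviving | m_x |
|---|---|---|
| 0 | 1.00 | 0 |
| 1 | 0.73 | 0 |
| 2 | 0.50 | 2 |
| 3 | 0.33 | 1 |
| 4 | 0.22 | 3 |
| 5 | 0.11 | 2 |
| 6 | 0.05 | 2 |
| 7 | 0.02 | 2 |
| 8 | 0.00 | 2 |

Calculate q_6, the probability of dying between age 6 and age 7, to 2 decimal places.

q_6 = (l_6 − l_7) / l_6 = (0.05 − 0.02) / 0.05
     = 0.03 / 0.05 = 0.6 → 0.60

0.60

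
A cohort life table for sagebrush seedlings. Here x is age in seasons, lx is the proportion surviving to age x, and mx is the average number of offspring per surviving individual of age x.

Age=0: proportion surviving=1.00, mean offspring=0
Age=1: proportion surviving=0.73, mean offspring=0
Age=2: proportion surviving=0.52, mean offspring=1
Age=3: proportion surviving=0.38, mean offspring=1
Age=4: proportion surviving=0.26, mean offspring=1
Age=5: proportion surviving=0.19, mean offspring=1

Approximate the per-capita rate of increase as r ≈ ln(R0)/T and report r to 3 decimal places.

R0 = Σ lx·mx = 0 + 0 + 0.52 + 0.38 + 0.26 + 0.19 = 1.35
Σ x·lx·mx = 4.17; T = 4.17/1.35 = 3.08889…
r ≈ ln(R0)/T = ln(1.35)/3.08889… = 0.09716… → 0.097

0.097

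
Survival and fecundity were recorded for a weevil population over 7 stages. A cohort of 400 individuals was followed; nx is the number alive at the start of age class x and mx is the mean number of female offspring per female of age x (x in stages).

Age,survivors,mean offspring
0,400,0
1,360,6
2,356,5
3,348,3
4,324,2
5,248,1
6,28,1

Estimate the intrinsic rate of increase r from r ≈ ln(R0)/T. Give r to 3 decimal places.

1.238

lx = nx/n0 = nx/400: 1, 0.9, 0.89, 0.87, 0.81, 0.62, 0.07
R0 = Σ lx·mx = 0 + 5.4 + 4.45 + 2.61 + 1.62 + 0.62 + 0.07 = 14.77
Σ x·lx·mx = 32.13; T = 32.13/14.77 = 2.17536…
r ≈ ln(R0)/T = ln(14.77)/2.17536… = 1.23777… → 1.238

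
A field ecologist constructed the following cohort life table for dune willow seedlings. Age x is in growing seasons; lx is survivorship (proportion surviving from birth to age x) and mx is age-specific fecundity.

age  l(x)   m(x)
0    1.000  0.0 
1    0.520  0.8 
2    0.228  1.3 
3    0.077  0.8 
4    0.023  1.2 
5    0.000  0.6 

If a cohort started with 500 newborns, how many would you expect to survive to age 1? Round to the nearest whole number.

260

Expected survivors = N0 · l_1 = 500 × 0.520 = 260 → 260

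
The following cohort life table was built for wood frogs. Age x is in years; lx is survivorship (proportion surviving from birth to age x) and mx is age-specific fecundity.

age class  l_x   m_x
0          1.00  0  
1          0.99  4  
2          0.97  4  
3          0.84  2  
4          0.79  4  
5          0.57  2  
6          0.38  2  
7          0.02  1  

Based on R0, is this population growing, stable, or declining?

R0 = Σ lx·mx = 0 + 3.96 + 3.88 + 1.68 + 3.16 + 1.14 + 0.76 + 0.02 = 14.6
R0 > 1, so the population is growing.

growing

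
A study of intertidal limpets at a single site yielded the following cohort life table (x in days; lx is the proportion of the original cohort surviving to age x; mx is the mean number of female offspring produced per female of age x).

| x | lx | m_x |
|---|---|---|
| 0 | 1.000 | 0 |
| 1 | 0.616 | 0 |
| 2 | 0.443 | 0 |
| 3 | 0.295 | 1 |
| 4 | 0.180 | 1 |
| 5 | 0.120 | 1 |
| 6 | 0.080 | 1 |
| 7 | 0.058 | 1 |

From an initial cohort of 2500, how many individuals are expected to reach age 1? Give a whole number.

Expected survivors = N0 · l_1 = 2500 × 0.616 = 1540 → 1540

1540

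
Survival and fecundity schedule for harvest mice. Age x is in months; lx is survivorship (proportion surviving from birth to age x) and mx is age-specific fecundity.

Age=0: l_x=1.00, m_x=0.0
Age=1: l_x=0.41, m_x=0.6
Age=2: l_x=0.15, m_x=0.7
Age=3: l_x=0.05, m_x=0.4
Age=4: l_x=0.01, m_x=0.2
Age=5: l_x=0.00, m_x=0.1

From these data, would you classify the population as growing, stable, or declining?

declining

R0 = Σ lx·mx = 0 + 0.246 + 0.105 + 0.02 + 0.002 + 0 = 0.373
R0 < 1, so the population is declining.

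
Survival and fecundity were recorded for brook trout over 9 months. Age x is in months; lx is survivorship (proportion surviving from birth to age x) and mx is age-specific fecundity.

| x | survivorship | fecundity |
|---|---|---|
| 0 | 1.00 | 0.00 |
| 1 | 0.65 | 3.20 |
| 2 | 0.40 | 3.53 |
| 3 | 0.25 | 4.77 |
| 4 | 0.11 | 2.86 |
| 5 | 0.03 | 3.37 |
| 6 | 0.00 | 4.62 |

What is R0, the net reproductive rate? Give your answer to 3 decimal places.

lx·mx by age: 0, 2.08, 1.412, 1.1925, 0.3146, 0.1011, 0
R0 = Σ lx·mx = 5.1002 → 5.100

5.100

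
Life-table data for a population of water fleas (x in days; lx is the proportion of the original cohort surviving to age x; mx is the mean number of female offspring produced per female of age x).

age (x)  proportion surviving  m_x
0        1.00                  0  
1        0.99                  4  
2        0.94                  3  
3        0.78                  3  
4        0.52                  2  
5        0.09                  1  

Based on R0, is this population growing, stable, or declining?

R0 = Σ lx·mx = 0 + 3.96 + 2.82 + 2.34 + 1.04 + 0.09 = 10.25
R0 > 1, so the population is growing.

growing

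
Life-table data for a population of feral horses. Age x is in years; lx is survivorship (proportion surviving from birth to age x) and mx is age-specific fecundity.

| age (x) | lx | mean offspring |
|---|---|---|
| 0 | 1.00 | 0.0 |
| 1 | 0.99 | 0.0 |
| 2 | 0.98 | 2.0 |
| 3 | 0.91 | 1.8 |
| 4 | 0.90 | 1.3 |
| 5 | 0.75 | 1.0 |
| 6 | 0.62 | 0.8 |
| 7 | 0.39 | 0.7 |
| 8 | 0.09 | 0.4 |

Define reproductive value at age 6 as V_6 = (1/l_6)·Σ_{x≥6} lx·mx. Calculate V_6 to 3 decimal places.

lx·mx for x ≥ 6: 0.496, 0.273, 0.036 → sum = 0.805
V_6 = 0.805 / l_6 = 0.805 / 0.62 = 1.298387… → 1.298

1.298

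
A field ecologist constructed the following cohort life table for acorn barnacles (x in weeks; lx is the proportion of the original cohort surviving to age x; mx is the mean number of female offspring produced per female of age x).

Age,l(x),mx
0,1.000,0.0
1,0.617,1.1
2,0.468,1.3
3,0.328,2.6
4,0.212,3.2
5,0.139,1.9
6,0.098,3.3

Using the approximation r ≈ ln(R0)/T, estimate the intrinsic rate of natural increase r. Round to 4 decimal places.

0.4002

R0 = Σ lx·mx = 0 + 0.6787 + 0.6084 + 0.8528 + 0.6784 + 0.2641 + 0.3234 = 3.4058
Σ x·lx·mx = 10.4284; T = 10.4284/3.4058 = 3.06195…
r ≈ ln(R0)/T = ln(3.4058)/3.06195… = 0.400228… → 0.4002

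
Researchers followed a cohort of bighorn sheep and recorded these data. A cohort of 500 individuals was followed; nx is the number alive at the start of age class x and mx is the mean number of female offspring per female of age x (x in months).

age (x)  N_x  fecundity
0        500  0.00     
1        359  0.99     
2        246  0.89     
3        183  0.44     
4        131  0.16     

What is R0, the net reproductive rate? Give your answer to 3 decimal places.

1.352

lx = nx/n0 = nx/500: 1, 0.718, 0.492, 0.366, 0.262
lx·mx by age: 0, 0.71082, 0.43788, 0.16104, 0.04192
R0 = Σ lx·mx = 1.35166 → 1.352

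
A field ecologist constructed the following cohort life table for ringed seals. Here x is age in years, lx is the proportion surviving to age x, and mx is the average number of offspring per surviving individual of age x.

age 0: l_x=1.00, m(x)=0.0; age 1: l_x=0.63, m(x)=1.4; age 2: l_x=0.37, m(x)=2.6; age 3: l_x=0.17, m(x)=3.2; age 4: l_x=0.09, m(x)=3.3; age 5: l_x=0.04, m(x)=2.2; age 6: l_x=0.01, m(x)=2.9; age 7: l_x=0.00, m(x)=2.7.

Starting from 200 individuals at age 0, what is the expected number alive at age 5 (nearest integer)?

8

Expected survivors = N0 · l_5 = 200 × 0.04 = 8 → 8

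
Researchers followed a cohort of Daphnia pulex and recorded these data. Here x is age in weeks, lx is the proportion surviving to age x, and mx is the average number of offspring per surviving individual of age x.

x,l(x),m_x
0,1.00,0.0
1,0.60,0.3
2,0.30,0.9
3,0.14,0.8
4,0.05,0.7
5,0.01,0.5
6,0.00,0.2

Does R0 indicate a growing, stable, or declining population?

R0 = Σ lx·mx = 0 + 0.18 + 0.27 + 0.112 + 0.035 + 0.005 + 0 = 0.602
R0 < 1, so the population is declining.

declining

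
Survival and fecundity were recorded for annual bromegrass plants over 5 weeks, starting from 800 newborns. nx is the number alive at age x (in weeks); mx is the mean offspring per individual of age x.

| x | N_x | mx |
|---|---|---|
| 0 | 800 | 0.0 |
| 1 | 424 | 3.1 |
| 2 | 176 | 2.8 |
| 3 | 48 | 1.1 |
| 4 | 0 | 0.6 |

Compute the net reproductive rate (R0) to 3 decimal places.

lx = nx/n0 = nx/800: 1, 0.53, 0.22, 0.06, 0
lx·mx by age: 0, 1.643, 0.616, 0.066, 0
R0 = Σ lx·mx = 2.325 → 2.325

2.325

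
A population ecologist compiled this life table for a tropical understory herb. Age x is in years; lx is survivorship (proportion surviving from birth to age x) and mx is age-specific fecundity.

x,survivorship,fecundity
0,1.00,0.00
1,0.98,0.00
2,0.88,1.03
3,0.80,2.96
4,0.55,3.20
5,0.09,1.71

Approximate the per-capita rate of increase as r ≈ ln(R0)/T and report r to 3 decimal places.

R0 = Σ lx·mx = 0 + 0 + 0.9064 + 2.368 + 1.76 + 0.1539 = 5.1883
Σ x·lx·mx = 16.7263; T = 16.7263/5.1883 = 3.22385…
r ≈ ln(R0)/T = ln(5.1883)/3.22385… = 0.5107… → 0.511

0.511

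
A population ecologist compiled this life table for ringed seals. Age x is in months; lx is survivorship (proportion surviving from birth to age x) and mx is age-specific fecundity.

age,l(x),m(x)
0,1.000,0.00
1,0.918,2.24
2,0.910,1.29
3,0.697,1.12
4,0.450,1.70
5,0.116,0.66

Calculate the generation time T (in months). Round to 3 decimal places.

2.100

lx·mx: 0, 2.05632, 1.1739, 0.78064, 0.765, 0.07656 → R0 = 4.85242
x·lx·mx: 0, 2.05632, 2.3478, 2.34192, 3.06, 0.3828 → Σ = 10.18884
T = 10.18884 / 4.85242 = 2.099744… → 2.100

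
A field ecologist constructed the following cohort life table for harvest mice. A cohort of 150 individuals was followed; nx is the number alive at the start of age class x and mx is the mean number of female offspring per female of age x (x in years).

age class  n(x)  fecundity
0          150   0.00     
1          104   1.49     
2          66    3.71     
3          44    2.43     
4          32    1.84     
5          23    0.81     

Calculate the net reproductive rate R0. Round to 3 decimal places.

3.895

lx = nx/n0 = nx/150: 1, 0.69333…, 0.44, 0.29333…, 0.21333…, 0.15333…
lx·mx by age: 0, 1.033067…, 1.6324, 0.7128…, 0.392533…, 0.1242…
R0 = Σ lx·mx = 3.895… → 3.895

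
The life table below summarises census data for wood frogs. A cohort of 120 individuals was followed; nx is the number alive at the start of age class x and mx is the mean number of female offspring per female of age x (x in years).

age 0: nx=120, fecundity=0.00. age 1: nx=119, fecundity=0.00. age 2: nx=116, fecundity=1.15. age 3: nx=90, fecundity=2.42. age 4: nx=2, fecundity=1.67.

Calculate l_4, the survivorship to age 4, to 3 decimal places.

0.017

l_4 = n_4/n_0 = 2/120 = 0.016667… → 0.017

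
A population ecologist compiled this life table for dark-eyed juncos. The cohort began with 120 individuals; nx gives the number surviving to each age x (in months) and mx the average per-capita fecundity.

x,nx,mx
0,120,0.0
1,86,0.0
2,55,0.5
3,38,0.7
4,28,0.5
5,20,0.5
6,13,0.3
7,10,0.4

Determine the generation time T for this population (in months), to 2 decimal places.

3.40

lx = nx/n0 = nx/120: 1, 0.71667…, 0.45833…, 0.31667…, 0.23333…, 0.16667…, 0.10833…, 0.08333…
lx·mx: 0, 0, 0.229167…, 0.221667…, 0.116667…, 0.083333…, 0.0325…, 0.033333… → R0 = 0.716667…
x·lx·mx: 0, 0, 0.458333…, 0.665…, 0.466667…, 0.416667…, 0.195…, 0.233333… → Σ = 2.435…
T = 2.435… / 0.716667… = 3.397674… → 3.40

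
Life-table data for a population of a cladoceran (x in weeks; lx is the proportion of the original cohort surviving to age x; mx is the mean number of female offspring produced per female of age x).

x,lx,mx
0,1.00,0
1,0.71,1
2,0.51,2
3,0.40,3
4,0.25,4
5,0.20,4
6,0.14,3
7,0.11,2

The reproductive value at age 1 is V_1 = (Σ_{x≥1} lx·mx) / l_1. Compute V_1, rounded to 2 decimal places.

lx·mx for x ≥ 1: 0.71, 1.02, 1.2, 1, 0.8, 0.42, 0.22 → sum = 5.37
V_1 = 5.37 / l_1 = 5.37 / 0.71 = 7.56338… → 7.56

7.56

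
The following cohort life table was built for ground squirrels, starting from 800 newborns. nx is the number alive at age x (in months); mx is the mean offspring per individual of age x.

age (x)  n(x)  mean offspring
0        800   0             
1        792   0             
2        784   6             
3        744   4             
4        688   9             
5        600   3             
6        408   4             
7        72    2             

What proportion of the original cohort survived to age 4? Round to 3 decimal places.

l_4 = n_4/n_0 = 688/800 = 0.86 → 0.860

0.860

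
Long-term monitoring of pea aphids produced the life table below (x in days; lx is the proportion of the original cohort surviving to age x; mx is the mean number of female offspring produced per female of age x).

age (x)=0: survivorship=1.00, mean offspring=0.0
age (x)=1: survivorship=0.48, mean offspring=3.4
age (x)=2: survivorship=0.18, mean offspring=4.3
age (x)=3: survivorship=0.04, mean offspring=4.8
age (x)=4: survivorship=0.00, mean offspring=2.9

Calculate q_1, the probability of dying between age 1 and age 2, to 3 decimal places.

0.625

q_1 = (l_1 − l_2) / l_1 = (0.48 − 0.18) / 0.48
     = 0.3 / 0.48 = 0.625 → 0.625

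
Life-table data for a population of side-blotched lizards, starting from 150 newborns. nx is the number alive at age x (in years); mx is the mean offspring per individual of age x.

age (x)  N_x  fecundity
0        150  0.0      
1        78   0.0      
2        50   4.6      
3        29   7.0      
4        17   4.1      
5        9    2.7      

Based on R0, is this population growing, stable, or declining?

growing

lx = nx/n0 = nx/150: 1, 0.52, 0.33333…, 0.19333…, 0.11333…, 0.06
R0 = Σ lx·mx = 0 + 0 + 1.533333… + 1.353333… + 0.464667… + 0.162 = 3.513333…
R0 > 1, so the population is growing.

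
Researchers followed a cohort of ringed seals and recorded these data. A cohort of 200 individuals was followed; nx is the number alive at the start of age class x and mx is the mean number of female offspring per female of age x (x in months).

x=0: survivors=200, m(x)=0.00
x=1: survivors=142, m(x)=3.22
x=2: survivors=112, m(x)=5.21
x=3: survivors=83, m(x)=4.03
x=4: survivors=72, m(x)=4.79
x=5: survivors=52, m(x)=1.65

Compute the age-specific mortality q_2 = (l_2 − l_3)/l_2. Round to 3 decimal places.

0.259

lx = nx/n0 = nx/200: 1, 0.71, 0.56, 0.415, 0.36, 0.26
q_2 = (l_2 − l_3) / l_2 = (0.56 − 0.415) / 0.56
     = 0.145 / 0.56 = 0.258929… → 0.259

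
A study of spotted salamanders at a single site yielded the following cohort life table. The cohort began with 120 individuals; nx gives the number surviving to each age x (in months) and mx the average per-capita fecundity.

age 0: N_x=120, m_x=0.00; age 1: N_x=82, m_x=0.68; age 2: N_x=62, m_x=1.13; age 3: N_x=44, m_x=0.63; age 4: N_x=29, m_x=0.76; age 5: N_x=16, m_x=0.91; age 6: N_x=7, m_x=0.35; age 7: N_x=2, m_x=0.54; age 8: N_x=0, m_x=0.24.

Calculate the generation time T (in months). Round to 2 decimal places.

2.39

lx = nx/n0 = nx/120: 1, 0.68333…, 0.51667…, 0.36667…, 0.24167…, 0.13333…, 0.05833…, 0.01667…, 0
lx·mx: 0, 0.464667…, 0.583833…, 0.231…, 0.183667…, 0.121333…, 0.020417…, 0.009…, 0 → R0 = 1.613917…
x·lx·mx: 0, 0.464667…, 1.167667…, 0.693…, 0.734667…, 0.606667…, 0.1225…, 0.063…, 0 → Σ = 3.852167…
T = 3.852167… / 1.613917… = 2.386844… → 2.39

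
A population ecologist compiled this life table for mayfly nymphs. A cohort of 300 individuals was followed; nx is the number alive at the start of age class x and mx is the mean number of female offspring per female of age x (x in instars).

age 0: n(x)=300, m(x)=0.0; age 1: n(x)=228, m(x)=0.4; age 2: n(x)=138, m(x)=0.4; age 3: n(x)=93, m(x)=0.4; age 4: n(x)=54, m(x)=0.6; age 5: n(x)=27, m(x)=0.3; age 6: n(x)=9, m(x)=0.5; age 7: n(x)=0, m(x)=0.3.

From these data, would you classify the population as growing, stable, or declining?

declining

lx = nx/n0 = nx/300: 1, 0.76, 0.46, 0.31, 0.18, 0.09, 0.03, 0
R0 = Σ lx·mx = 0 + 0.304 + 0.184 + 0.124 + 0.108 + 0.027 + 0.015 + 0 = 0.762
R0 < 1, so the population is declining.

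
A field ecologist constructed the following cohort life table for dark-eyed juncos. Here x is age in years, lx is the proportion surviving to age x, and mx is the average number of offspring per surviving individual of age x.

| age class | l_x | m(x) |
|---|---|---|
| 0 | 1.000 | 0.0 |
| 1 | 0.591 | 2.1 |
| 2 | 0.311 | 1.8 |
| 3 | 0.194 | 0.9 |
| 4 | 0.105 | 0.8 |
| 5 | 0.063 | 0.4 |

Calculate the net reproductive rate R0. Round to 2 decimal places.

2.08

lx·mx by age: 0, 1.2411, 0.5598, 0.1746, 0.084, 0.0252
R0 = Σ lx·mx = 2.0847 → 2.08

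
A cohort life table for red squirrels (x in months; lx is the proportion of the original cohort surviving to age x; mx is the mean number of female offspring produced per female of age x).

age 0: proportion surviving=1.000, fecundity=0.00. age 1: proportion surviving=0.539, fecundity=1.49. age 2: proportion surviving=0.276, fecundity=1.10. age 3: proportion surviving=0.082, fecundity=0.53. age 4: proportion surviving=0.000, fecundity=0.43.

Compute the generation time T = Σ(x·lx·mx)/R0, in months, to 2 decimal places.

1.34

lx·mx: 0, 0.80311, 0.3036, 0.04346, 0 → R0 = 1.15017
x·lx·mx: 0, 0.80311, 0.6072, 0.13038, 0 → Σ = 1.54069
T = 1.54069 / 1.15017 = 1.339532… → 1.34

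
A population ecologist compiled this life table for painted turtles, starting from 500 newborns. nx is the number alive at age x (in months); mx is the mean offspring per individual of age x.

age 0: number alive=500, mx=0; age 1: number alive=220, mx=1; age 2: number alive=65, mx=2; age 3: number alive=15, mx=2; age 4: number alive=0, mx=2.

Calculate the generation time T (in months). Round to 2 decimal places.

lx = nx/n0 = nx/500: 1, 0.44, 0.13, 0.03, 0
lx·mx: 0, 0.44, 0.26, 0.06, 0 → R0 = 0.76
x·lx·mx: 0, 0.44, 0.52, 0.18, 0 → Σ = 1.14
T = 1.14 / 0.76 = 1.5 → 1.50

1.50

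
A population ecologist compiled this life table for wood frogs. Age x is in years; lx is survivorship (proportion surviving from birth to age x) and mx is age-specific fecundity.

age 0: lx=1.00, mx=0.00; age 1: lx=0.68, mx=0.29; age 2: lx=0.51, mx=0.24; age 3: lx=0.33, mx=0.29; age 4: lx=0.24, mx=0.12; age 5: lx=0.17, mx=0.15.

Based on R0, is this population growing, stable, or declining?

R0 = Σ lx·mx = 0 + 0.1972 + 0.1224 + 0.0957 + 0.0288 + 0.0255 = 0.4696
R0 < 1, so the population is declining.

declining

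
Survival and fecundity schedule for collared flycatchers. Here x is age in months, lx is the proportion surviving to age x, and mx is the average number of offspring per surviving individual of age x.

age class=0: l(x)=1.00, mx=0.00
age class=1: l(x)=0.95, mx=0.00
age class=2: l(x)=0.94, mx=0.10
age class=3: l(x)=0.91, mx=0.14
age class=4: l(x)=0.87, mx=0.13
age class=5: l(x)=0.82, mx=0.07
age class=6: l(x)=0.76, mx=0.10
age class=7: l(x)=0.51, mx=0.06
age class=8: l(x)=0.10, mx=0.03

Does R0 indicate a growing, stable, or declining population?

R0 = Σ lx·mx = 0 + 0 + 0.094 + 0.1274 + 0.1131 + 0.0574 + 0.076 + 0.0306 + 0.003 = 0.5015
R0 < 1, so the population is declining.

declining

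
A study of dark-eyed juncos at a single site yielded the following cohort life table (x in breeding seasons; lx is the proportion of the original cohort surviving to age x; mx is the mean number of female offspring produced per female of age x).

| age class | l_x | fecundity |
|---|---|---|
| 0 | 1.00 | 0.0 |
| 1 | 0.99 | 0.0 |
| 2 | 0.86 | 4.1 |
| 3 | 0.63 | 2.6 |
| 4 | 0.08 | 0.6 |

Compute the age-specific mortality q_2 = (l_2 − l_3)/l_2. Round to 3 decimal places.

q_2 = (l_2 − l_3) / l_2 = (0.86 − 0.63) / 0.86
     = 0.23 / 0.86 = 0.267442… → 0.267

0.267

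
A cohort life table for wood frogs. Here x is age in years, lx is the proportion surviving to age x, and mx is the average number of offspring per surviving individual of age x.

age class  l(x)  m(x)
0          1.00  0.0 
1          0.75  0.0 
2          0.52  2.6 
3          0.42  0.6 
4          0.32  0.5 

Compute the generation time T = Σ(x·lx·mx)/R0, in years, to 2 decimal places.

lx·mx: 0, 0, 1.352, 0.252, 0.16 → R0 = 1.764
x·lx·mx: 0, 0, 2.704, 0.756, 0.64 → Σ = 4.1
T = 4.1 / 1.764 = 2.324263… → 2.32

2.32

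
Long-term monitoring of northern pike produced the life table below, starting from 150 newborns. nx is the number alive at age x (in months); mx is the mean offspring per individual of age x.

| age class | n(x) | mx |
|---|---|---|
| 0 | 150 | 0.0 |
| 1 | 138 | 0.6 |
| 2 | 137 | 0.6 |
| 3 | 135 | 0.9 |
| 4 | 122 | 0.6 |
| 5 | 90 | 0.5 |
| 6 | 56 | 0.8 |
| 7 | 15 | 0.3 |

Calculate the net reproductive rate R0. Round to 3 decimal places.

lx = nx/n0 = nx/150: 1, 0.92, 0.91333…, 0.9, 0.81333…, 0.6, 0.37333…, 0.1
lx·mx by age: 0, 0.552, 0.548…, 0.81, 0.488…, 0.3, 0.298667…, 0.03
R0 = Σ lx·mx = 3.026667… → 3.027

3.027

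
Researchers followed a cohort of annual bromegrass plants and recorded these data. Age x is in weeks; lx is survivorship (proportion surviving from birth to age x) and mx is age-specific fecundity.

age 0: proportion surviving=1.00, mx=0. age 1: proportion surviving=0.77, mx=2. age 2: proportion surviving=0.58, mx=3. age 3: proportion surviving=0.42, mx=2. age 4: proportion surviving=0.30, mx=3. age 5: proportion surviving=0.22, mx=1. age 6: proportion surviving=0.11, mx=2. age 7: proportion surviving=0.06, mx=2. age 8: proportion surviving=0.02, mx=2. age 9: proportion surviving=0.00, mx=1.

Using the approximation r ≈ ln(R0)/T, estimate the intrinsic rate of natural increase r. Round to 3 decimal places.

R0 = Σ lx·mx = 0 + 1.54 + 1.74 + 0.84 + 0.9 + 0.22 + 0.22 + 0.12 + 0.04 + 0 = 5.62
Σ x·lx·mx = 14.72; T = 14.72/5.62 = 2.61922…
r ≈ ln(R0)/T = ln(5.62)/2.61922… = 0.6591… → 0.659

0.659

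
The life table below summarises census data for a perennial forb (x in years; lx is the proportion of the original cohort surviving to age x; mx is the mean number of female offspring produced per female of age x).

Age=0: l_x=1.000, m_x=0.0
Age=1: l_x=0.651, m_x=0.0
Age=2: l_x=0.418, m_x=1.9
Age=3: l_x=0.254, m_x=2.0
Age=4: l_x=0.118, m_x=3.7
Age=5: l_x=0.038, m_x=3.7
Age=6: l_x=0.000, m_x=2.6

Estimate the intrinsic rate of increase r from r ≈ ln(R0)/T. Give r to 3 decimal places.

0.213

R0 = Σ lx·mx = 0 + 0 + 0.7942 + 0.508 + 0.4366 + 0.1406 + 0 = 1.8794
Σ x·lx·mx = 5.5618; T = 5.5618/1.8794 = 2.95935…
r ≈ ln(R0)/T = ln(1.8794)/2.95935… = 0.21321… → 0.213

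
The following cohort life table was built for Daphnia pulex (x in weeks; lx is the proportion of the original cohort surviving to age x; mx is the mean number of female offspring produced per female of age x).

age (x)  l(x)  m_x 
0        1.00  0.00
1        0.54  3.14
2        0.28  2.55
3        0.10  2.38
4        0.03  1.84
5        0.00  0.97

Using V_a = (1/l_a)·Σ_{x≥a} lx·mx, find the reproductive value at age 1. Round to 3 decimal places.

5.005

lx·mx for x ≥ 1: 1.6956, 0.714, 0.238, 0.0552, 0 → sum = 2.7028
V_1 = 2.7028 / l_1 = 2.7028 / 0.54 = 5.005185… → 5.005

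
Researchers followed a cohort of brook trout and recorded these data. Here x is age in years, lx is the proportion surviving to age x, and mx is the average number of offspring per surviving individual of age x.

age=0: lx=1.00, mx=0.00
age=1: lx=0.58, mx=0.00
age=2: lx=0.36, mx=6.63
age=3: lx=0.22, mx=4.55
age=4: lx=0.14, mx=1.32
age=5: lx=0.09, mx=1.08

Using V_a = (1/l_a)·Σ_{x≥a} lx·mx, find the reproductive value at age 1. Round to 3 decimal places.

lx·mx for x ≥ 1: 0, 2.3868, 1.001, 0.1848, 0.0972 → sum = 3.6698
V_1 = 3.6698 / l_1 = 3.6698 / 0.58 = 6.327241… → 6.327

6.327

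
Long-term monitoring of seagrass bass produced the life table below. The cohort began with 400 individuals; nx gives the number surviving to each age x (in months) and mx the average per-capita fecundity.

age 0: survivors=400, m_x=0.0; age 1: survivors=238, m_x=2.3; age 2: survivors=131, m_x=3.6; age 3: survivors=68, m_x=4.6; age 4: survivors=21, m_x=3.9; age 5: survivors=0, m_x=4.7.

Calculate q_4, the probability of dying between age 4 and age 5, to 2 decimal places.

1.00

lx = nx/n0 = nx/400: 1, 0.595, 0.3275, 0.17, 0.0525, 0
q_4 = (l_4 − l_5) / l_4 = (0.0525 − 0) / 0.0525
     = 0.0525 / 0.0525 = 1 → 1.00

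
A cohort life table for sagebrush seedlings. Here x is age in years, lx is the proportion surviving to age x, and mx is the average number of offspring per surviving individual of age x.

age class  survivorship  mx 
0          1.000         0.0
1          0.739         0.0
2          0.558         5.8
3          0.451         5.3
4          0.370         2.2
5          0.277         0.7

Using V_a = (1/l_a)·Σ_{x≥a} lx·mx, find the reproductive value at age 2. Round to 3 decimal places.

lx·mx for x ≥ 2: 3.2364, 2.3903, 0.814, 0.1939 → sum = 6.6346
V_2 = 6.6346 / l_2 = 6.6346 / 0.558 = 11.889964… → 11.890

11.890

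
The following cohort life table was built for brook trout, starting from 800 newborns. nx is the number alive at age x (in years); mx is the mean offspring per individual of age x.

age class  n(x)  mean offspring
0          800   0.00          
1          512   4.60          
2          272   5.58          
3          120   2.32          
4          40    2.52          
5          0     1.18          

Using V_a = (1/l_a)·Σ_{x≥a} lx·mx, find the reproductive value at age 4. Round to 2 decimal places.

lx = nx/n0 = nx/800: 1, 0.64, 0.34, 0.15, 0.05, 0
lx·mx for x ≥ 4: 0.126, 0 → sum = 0.126
V_4 = 0.126 / l_4 = 0.126 / 0.05 = 2.52 → 2.52

2.52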